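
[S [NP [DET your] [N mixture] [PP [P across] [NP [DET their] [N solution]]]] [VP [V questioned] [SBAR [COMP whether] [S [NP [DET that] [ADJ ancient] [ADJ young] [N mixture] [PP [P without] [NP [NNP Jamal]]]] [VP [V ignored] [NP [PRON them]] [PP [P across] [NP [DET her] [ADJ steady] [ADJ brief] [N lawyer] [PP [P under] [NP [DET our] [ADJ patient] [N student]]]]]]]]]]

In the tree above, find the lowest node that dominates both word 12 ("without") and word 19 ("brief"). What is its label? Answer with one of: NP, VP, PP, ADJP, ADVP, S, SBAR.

S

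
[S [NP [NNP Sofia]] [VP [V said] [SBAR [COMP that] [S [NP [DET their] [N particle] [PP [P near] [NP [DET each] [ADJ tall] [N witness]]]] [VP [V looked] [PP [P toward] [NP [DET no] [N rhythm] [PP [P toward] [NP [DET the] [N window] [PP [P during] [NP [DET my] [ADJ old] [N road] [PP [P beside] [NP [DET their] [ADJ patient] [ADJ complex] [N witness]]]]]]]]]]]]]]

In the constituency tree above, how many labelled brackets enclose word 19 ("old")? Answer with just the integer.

12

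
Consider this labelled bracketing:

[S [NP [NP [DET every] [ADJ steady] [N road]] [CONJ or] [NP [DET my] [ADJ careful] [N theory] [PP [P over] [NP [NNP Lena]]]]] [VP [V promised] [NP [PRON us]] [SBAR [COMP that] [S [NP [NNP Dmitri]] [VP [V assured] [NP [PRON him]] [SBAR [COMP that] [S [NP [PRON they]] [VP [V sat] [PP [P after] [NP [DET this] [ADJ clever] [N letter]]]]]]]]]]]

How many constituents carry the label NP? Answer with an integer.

9

Scanning left to right, an opening `[NP` appears at word positions 1, 1, 5, 9, 11, 13, 15, 17, 20 — 9 in total.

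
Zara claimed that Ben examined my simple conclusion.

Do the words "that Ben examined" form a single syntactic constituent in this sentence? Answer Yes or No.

No

The sequence begins inside the complementizer "that" and ends inside the clause "Ben examined my simple conclusion"; it crosses a phrase boundary, so no single node in the tree spans exactly those words.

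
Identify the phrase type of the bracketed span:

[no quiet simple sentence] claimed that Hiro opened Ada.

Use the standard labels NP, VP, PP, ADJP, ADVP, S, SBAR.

"sentence" is the head of the bracketed span, so the span is a noun phrase: NP.

NP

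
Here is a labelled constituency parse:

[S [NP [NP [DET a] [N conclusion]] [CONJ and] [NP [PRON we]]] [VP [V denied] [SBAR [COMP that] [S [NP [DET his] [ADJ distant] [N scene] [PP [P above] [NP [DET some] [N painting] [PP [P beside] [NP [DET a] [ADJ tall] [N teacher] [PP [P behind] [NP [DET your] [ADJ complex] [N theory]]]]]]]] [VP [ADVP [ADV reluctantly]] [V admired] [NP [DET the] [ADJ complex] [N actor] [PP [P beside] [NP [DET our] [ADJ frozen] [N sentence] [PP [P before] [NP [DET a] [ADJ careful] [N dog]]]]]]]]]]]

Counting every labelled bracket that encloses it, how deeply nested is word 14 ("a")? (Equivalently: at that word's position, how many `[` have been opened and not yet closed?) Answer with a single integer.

Path from the root down to the word: S → VP → SBAR → S → NP → PP → NP → PP → NP → DET. That is 10 enclosing brackets.

10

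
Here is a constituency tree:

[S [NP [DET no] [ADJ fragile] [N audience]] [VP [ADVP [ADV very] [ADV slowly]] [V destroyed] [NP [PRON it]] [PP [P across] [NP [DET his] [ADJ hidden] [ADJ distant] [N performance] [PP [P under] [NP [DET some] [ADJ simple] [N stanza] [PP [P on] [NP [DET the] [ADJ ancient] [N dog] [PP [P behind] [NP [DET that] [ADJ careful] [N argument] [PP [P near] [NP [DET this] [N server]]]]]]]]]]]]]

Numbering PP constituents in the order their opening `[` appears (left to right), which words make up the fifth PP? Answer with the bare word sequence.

In left-to-right order the PP constituents are "across his hidden distant performance under some simple stanza on the ancient dog behind that careful argument near this server"; "under some simple stanza on the ancient dog behind that careful argument near this server"; "on the ancient dog behind that careful argument near this server"; "behind that careful argument near this server"; "near this server". Number 5 is "near this server".

near this server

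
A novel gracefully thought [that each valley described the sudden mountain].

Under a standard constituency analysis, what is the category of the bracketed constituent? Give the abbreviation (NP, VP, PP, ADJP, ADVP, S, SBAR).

SBAR

The span is built around the complementizer "that" — a subordinate clause (SBAR).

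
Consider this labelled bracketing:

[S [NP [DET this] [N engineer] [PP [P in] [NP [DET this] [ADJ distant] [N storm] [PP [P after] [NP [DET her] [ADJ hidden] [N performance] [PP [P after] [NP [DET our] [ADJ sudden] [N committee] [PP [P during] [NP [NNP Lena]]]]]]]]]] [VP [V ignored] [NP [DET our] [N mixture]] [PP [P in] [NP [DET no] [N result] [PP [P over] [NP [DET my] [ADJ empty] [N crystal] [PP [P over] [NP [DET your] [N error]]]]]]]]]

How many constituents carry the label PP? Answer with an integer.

7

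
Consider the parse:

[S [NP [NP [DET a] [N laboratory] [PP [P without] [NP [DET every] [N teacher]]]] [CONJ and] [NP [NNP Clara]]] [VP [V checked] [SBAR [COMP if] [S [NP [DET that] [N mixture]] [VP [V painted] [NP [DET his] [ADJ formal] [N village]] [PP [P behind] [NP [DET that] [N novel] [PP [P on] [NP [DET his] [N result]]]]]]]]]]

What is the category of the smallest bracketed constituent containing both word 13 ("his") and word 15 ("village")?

NP

Both words fall inside [NP his formal village] (words 13–15), and no smaller constituent contains them both. Label: NP.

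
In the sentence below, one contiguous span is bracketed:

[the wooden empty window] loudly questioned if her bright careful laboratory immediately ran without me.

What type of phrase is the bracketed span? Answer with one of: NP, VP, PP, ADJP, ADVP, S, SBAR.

NP

The span is built around the noun "window" — a noun phrase (NP).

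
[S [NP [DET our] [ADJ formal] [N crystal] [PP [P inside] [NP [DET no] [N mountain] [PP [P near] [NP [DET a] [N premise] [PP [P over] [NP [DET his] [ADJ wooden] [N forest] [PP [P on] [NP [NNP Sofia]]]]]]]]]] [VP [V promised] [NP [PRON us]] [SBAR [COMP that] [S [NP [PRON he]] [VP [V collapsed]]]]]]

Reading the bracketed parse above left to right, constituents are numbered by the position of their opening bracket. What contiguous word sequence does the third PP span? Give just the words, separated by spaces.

Opening `[PP` markers occur at word positions 4, 7, 10, 14; the third of these opens the constituent [PP over his wooden forest on Sofia].

over his wooden forest on Sofia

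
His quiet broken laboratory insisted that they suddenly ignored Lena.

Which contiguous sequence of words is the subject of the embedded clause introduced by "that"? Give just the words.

they

"they" is the NP that combines with the VP headed by "ignored" to form the embedded clause introduced by "that" — the subject.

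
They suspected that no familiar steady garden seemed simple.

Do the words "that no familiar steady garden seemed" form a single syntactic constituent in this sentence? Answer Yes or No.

No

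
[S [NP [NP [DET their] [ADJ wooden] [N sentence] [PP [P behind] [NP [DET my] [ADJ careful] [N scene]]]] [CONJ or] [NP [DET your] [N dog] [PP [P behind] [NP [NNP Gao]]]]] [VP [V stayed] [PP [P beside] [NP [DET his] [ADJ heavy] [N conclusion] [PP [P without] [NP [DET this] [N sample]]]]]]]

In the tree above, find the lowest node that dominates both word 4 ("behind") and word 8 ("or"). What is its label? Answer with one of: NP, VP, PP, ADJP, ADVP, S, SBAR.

Word 4 lies under S → NP → NP → PP → P; word 8 lies under S → NP → CONJ. The lowest shared node is the NP.

NP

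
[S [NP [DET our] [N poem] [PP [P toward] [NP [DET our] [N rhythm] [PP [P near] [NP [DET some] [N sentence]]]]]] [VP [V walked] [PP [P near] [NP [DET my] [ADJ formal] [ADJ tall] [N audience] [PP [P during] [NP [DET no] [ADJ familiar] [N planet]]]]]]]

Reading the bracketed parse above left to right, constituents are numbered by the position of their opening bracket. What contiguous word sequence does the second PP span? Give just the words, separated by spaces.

near some sentence

In left-to-right order the PP constituents are "toward our rhythm near some sentence"; "near some sentence"; "near my formal tall audience during no familiar planet"; "during no familiar planet". Number 2 is "near some sentence".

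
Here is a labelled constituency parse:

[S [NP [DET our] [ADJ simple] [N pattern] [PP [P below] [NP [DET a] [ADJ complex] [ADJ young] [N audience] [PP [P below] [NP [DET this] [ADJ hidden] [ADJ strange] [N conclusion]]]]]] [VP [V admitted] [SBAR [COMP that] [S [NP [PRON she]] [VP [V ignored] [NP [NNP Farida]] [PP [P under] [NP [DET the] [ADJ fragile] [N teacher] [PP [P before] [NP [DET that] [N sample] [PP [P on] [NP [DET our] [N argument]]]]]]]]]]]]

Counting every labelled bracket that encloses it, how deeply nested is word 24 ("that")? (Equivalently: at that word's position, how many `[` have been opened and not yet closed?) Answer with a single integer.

Counting open brackets not yet closed at "that": [S [VP [SBAR [S [VP [PP [NP [PP [NP [DET = 10.

10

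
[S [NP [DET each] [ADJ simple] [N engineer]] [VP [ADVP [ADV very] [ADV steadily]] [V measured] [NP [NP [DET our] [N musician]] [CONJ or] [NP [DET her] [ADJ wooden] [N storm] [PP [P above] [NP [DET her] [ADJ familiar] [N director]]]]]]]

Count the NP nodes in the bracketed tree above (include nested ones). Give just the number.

5

Scanning left to right, an opening `[NP` appears at word positions 1, 7, 7, 10, 14 — 5 in total.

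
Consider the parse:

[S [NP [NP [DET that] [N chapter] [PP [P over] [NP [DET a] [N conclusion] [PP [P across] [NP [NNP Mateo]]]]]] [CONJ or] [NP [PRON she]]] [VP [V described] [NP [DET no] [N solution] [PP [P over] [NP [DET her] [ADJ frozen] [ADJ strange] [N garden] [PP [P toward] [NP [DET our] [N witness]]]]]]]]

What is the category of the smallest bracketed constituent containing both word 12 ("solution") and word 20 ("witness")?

NP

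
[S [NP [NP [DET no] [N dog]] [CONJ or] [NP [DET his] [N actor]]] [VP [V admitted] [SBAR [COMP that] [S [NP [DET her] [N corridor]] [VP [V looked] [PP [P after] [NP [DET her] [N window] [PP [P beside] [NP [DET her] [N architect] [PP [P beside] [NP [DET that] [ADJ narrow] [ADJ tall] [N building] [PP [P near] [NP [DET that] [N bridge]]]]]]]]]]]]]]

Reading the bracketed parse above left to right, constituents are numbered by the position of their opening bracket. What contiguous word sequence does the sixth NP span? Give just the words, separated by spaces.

The NP opening brackets appear, in order, over: "no dog or his actor"; "no dog"; "his actor"; "her corridor"; "her window beside her architect beside that narrow tall building near that bridge"; "her architect beside that narrow tall building near that bridge"; "that narrow tall building near that bridge"; "that bridge". The sixth one spans "her architect beside that narrow tall building near that bridge".

her architect beside that narrow tall building near that bridge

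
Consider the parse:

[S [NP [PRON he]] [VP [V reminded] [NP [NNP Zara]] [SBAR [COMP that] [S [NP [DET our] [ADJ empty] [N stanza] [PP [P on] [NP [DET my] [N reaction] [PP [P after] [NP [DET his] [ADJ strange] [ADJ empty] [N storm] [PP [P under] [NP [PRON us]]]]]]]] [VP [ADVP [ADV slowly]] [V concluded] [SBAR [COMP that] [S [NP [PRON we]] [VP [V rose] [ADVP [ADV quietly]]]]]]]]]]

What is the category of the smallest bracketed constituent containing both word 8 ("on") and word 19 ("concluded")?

Both words fall inside [S our empty stanza on my reaction after his strange empty storm under us slowly concluded that we rose quietly] (words 5–23), and no smaller constituent contains them both. Label: S.

S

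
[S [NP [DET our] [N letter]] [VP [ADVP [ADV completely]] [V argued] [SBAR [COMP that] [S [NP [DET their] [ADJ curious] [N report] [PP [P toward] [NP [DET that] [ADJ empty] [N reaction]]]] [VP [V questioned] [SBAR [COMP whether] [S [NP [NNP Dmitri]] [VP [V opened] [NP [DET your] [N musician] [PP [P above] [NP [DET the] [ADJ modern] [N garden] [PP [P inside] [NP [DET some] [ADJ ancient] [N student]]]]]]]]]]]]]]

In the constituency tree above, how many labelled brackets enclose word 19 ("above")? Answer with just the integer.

11

Path from the root down to the word: S → VP → SBAR → S → VP → SBAR → S → VP → NP → PP → P. That is 11 enclosing brackets.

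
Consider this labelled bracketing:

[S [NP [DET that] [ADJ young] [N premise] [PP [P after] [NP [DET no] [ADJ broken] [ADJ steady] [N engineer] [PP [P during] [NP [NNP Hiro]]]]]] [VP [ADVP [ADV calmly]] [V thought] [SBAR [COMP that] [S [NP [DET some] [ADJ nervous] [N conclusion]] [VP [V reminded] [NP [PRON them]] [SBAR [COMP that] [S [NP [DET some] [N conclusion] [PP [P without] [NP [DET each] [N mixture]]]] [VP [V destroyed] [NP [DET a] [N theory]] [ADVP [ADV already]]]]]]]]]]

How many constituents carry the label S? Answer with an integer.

Scanning left to right, an opening `[S` appears at word positions 1, 14, 20 — 3 in total.

3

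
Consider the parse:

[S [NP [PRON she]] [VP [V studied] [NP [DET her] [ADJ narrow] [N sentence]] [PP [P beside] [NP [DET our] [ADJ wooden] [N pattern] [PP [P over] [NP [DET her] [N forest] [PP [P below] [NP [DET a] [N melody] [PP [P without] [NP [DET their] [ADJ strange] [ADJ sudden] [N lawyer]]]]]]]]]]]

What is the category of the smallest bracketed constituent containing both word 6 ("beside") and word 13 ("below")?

The smallest bracket enclosing both words is [PP beside our wooden pattern over her forest below a melody without their strange sudden lawyer], so the label is PP.

PP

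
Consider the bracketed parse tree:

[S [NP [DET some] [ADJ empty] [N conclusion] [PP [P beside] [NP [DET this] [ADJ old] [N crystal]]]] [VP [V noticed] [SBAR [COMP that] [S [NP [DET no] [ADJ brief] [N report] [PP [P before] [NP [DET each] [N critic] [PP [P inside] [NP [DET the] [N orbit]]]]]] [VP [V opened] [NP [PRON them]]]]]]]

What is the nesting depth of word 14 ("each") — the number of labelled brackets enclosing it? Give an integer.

Path from the root down to the word: S → VP → SBAR → S → NP → PP → NP → DET. That is 8 enclosing brackets.

8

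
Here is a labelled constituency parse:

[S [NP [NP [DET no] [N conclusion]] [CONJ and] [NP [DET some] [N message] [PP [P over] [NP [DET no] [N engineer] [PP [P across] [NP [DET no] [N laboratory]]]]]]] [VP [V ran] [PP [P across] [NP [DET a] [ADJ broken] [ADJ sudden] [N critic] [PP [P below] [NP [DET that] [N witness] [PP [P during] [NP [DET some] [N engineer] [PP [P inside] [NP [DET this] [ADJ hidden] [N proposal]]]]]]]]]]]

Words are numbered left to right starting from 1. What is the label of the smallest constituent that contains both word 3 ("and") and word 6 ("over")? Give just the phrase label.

Both words fall inside [NP no conclusion and some message over no engineer across no laboratory] (words 1–11), and no smaller constituent contains them both. Label: NP.

NP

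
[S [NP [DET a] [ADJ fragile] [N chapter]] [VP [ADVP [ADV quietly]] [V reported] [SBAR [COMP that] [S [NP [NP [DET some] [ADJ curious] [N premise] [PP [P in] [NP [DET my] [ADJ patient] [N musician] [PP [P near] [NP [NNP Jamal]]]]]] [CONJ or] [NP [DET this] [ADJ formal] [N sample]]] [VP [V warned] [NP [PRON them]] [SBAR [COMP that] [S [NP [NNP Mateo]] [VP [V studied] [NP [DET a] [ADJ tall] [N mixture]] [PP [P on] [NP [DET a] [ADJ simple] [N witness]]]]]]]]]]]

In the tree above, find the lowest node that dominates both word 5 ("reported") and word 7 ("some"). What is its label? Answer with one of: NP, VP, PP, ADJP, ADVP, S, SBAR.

Both words fall inside [VP quietly reported that some curious premise in my patient musician near Jamal or this formal sample warned them that Mateo studied a tall mixture on a simple witness] (words 4–31), and no smaller constituent contains them both. Label: VP.

VP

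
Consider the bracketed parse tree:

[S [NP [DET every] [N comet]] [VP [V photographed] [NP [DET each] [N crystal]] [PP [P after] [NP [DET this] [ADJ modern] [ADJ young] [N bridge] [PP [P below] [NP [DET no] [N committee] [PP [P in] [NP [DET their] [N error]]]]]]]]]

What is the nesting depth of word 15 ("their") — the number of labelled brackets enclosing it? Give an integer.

9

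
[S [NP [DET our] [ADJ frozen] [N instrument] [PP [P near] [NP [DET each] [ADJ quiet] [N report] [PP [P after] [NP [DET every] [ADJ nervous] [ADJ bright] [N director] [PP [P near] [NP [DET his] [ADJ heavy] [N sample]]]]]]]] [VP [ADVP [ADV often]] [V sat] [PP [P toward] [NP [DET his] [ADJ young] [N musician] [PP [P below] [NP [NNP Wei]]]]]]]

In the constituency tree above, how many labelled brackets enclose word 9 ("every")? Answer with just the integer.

7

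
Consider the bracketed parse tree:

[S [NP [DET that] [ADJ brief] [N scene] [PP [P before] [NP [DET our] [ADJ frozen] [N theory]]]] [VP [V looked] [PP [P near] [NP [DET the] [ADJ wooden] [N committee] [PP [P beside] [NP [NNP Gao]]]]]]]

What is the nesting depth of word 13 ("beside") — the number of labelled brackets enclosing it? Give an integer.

The word sits inside P, which is inside PP, inside NP, inside PP, inside VP, inside S — 6 brackets in all.

6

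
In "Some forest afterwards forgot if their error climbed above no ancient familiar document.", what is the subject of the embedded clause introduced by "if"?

"their error" is the NP that combines with the VP headed by "climbed" to form the embedded clause introduced by "if" — the subject.

their error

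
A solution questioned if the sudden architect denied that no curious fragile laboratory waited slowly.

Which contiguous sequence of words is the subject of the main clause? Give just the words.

In the main clause the verb is "questioned"; the NP preceding it, "a solution", is the subject.

a solution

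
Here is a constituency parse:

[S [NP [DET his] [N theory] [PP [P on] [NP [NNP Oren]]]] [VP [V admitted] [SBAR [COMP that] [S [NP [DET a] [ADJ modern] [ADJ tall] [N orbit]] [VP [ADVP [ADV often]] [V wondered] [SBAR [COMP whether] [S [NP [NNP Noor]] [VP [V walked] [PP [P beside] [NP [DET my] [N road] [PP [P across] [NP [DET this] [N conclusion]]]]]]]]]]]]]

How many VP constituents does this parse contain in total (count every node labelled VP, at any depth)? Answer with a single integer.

The VP constituents are: [VP admitted that a modern tall orbit often wondered whether Noor walked beside my road across this conclusion]; [VP often wondered whether Noor walked beside my road across this conclusion]; [VP walked beside my road across this conclusion]. Total: 3.

3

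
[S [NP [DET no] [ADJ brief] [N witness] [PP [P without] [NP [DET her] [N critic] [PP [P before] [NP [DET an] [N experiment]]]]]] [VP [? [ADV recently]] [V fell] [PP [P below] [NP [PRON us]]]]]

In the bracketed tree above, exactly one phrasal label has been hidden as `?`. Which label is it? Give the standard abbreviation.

ADVP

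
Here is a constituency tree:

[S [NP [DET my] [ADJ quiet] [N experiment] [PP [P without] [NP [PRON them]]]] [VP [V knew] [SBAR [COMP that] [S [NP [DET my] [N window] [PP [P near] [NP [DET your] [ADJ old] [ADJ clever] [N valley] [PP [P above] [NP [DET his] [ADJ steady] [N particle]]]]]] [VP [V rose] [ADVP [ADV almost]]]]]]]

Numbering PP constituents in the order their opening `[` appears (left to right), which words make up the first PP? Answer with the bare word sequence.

without them

The PP opening brackets appear, in order, over: "without them"; "near your old clever valley above his steady particle"; "above his steady particle". The first one spans "without them".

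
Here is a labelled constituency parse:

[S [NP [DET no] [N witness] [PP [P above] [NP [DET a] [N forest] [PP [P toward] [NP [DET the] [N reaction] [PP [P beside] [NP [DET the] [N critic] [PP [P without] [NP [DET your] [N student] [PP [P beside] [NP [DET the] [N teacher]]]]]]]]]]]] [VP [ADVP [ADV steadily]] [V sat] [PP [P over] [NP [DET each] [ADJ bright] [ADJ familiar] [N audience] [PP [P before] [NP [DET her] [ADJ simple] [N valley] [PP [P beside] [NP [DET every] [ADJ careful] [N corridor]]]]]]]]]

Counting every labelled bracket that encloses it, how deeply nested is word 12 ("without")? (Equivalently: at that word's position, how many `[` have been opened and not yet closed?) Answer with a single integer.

The word sits inside P, which is inside PP, inside NP, inside PP, inside NP, inside PP, inside NP, inside PP, inside NP, inside S — 10 brackets in all.

10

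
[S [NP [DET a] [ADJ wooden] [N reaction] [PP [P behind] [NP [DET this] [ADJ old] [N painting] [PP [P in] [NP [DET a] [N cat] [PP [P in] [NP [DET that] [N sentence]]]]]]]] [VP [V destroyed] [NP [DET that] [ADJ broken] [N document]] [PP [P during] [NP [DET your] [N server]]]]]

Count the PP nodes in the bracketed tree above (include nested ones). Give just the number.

4

The PP constituents are: [PP behind this old painting in a cat in that sentence]; [PP in a cat in that sentence]; [PP in that sentence]; [PP during your server]. Total: 4.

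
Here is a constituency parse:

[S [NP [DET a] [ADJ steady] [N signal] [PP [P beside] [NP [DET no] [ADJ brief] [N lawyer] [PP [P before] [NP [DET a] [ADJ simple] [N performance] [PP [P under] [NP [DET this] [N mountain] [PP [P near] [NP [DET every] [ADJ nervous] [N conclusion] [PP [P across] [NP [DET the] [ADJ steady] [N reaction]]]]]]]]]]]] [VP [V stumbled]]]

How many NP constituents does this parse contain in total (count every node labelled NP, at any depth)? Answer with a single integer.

6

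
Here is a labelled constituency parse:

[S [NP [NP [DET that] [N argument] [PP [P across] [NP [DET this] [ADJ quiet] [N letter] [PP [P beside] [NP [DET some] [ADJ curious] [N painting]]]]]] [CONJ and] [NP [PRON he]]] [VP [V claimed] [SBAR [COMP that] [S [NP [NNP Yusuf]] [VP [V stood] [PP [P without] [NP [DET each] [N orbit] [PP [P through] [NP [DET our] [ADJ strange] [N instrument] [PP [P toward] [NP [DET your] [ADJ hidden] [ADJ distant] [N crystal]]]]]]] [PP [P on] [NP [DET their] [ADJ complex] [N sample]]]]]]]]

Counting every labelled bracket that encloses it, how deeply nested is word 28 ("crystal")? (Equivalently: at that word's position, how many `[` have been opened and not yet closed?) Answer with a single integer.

12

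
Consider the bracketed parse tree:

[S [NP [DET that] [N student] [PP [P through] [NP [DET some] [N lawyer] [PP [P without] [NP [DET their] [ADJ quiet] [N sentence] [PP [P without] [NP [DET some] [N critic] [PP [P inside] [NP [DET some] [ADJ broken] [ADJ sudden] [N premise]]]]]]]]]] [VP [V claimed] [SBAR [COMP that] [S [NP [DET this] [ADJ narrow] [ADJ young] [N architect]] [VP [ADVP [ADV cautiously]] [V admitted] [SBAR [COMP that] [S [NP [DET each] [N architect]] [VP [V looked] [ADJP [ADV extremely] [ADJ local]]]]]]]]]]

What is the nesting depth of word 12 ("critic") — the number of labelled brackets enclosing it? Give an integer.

Counting open brackets not yet closed at "critic": [S [NP [PP [NP [PP [NP [PP [NP [N = 9.

9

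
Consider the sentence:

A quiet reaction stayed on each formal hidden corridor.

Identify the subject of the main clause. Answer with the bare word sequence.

a quiet reaction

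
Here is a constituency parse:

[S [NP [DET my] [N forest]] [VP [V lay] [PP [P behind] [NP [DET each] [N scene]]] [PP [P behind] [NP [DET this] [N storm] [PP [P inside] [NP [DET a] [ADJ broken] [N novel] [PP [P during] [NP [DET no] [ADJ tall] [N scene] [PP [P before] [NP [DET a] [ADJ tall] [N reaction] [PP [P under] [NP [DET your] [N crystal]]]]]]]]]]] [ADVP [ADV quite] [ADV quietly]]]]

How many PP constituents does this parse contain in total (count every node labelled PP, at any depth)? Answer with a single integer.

Scanning left to right, an opening `[PP` appears at word positions 4, 7, 10, 14, 18, 22 — 6 in total.

6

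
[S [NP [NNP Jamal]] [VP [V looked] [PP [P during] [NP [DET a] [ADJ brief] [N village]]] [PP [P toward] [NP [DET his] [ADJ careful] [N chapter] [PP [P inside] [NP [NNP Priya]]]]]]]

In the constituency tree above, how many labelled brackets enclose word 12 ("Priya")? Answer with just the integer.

7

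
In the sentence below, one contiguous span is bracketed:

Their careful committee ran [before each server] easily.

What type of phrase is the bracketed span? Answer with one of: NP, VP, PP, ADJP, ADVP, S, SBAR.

PP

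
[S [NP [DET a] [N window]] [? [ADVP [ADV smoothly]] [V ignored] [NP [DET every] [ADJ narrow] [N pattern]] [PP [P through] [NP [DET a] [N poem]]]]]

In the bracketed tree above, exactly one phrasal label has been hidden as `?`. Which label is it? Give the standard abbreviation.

VP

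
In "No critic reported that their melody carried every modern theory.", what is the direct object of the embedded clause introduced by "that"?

every modern theory

Within the embedded clause introduced by "that", the direct object of "carried" is "every modern theory".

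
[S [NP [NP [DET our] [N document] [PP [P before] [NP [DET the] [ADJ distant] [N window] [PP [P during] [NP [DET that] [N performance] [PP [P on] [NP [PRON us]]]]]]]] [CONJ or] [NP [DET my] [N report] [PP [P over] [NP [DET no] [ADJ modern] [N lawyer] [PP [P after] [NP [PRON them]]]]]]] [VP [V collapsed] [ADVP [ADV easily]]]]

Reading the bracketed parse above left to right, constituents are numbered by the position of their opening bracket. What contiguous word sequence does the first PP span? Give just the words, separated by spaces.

Opening `[PP` markers occur at word positions 3, 7, 10, 15, 19; the first of these opens the constituent [PP before the distant window during that performance on us].

before the distant window during that performance on us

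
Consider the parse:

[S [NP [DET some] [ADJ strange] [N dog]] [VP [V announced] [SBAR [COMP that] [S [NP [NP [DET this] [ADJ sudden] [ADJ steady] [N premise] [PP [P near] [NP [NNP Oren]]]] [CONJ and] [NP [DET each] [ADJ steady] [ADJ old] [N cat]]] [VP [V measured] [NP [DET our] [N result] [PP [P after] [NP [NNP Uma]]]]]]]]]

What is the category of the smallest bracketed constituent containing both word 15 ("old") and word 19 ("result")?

S

Word 15 lies under S → VP → SBAR → S → NP → NP → ADJ; word 19 lies under S → VP → SBAR → S → VP → NP → N. The lowest shared node is the S.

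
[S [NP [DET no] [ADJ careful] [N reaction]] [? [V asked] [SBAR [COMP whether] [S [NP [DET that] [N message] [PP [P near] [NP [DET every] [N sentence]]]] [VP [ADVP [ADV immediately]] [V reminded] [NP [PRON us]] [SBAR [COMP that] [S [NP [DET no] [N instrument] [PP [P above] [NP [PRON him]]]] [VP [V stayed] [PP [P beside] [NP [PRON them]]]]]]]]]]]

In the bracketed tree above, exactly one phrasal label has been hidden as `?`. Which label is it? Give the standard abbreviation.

A constituent whose immediate children are V 'asked', SBAR is a verb phrase: VP.

VP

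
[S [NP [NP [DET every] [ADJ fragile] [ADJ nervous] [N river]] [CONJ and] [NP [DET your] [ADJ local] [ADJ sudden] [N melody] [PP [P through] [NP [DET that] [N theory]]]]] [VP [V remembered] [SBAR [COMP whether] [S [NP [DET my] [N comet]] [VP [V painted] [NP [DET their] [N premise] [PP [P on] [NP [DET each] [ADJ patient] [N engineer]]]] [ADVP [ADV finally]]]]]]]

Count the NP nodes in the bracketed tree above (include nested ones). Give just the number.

Scanning left to right, an opening `[NP` appears at word positions 1, 1, 6, 11, 15, 18, 21 — 7 in total.

7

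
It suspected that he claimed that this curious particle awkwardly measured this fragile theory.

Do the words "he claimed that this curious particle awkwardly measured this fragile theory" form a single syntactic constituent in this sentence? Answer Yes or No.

These words form the whole clause headed by "claimed", so yes — one constituent.

Yes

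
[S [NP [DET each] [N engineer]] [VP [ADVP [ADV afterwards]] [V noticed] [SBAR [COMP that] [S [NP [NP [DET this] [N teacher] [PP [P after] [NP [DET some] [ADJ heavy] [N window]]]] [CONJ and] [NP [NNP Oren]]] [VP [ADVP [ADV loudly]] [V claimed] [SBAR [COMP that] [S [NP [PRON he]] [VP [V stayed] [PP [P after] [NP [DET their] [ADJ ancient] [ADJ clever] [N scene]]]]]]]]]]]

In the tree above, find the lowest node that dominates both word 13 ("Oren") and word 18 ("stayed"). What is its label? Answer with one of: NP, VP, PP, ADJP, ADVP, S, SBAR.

S

Word 13 lies under S → VP → SBAR → S → NP → NP → NNP; word 18 lies under S → VP → SBAR → S → VP → SBAR → S → VP → V. The lowest shared node is the S.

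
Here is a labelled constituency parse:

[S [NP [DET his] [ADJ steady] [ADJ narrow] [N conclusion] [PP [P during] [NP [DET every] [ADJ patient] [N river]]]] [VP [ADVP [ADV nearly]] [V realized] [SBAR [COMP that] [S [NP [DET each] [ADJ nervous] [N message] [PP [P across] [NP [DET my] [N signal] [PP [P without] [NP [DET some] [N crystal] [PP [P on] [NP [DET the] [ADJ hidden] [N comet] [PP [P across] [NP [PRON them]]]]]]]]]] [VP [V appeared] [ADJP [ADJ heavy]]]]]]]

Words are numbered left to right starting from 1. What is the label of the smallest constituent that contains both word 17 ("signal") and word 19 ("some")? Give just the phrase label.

NP

Word 17 lies under S → VP → SBAR → S → NP → PP → NP → N; word 19 lies under S → VP → SBAR → S → NP → PP → NP → PP → NP → DET. The lowest shared node is the NP.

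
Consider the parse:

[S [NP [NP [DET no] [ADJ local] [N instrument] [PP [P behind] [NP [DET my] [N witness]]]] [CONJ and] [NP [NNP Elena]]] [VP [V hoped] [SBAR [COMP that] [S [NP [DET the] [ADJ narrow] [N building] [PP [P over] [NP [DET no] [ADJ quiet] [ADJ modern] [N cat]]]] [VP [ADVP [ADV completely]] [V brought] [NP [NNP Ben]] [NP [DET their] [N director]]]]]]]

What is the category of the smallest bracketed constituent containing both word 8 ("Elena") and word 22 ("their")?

S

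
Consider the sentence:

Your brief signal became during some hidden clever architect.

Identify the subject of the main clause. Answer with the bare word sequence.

your brief signal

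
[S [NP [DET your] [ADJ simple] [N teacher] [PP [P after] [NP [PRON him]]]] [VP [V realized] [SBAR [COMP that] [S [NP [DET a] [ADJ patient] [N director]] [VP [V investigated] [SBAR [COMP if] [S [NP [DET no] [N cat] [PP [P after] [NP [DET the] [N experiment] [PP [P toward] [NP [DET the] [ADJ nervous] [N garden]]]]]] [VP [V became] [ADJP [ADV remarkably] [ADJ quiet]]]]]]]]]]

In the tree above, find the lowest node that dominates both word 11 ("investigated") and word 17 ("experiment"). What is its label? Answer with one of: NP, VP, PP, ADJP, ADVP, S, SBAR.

VP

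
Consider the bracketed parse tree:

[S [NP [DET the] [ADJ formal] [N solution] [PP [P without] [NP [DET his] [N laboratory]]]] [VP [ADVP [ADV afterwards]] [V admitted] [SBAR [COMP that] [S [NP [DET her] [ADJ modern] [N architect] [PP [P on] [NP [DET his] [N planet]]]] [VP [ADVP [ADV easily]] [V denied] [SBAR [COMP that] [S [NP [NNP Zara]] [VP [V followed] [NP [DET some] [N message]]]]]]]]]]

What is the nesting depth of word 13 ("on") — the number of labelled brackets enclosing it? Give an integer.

7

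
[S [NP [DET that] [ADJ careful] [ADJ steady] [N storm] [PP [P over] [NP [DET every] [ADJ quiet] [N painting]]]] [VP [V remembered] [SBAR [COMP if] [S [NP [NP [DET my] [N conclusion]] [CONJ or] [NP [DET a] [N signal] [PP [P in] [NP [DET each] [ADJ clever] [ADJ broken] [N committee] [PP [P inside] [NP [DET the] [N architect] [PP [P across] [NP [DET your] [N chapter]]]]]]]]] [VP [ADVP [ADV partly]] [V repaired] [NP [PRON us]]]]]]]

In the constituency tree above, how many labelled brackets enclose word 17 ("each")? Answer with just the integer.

Counting open brackets not yet closed at "each": [S [VP [SBAR [S [NP [NP [PP [NP [DET = 9.

9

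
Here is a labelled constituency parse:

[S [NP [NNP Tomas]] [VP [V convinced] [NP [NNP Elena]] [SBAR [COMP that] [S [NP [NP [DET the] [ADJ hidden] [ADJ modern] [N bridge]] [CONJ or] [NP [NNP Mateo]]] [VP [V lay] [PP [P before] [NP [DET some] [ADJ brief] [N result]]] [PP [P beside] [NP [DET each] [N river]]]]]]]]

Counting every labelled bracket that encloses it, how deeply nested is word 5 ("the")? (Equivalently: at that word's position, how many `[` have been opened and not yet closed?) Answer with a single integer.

7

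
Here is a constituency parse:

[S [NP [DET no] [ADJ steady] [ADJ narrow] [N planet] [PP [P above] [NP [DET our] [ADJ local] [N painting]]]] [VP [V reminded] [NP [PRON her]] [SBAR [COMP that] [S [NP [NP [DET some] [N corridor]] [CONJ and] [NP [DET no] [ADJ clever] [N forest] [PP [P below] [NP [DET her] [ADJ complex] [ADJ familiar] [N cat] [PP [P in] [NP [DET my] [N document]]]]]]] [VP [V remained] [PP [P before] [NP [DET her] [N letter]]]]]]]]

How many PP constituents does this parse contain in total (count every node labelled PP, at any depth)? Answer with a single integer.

4

Scanning left to right, an opening `[PP` appears at word positions 5, 18, 23, 27 — 4 in total.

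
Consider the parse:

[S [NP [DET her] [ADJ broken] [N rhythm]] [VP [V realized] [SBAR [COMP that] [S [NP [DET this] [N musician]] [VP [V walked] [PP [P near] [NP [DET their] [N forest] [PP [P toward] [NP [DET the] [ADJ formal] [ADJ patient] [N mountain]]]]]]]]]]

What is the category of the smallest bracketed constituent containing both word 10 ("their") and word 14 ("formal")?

Word 10 lies under S → VP → SBAR → S → VP → PP → NP → DET; word 14 lies under S → VP → SBAR → S → VP → PP → NP → PP → NP → ADJ. The lowest shared node is the NP.

NP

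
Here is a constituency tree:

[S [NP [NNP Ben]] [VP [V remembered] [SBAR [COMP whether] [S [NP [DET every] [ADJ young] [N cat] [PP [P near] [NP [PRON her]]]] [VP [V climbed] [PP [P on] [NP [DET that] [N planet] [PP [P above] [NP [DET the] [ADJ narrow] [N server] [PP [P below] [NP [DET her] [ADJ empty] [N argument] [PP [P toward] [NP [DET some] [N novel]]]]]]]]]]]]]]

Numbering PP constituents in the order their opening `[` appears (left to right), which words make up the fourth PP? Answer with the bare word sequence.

below her empty argument toward some novel

The PP opening brackets appear, in order, over: "near her"; "on that planet above the narrow server below her empty argument toward some novel"; "above the narrow server below her empty argument toward some novel"; "below her empty argument toward some novel"; "toward some novel". The fourth one spans "below her empty argument toward some novel".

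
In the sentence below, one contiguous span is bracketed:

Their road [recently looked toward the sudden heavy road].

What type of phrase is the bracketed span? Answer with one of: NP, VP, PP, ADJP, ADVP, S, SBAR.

"looked" is the head of the bracketed span, so the span is a verb phrase: VP.

VP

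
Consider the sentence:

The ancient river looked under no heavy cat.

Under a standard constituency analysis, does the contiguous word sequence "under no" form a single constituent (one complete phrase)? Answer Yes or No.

No

The sequence begins inside the preposition "under" and ends inside the noun phrase "no heavy cat"; it crosses a phrase boundary, so no single node in the tree spans exactly those words.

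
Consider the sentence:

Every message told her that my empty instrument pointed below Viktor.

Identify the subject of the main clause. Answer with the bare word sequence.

The subject of the main clause is the NP immediately before the verb "told": "every message".

every message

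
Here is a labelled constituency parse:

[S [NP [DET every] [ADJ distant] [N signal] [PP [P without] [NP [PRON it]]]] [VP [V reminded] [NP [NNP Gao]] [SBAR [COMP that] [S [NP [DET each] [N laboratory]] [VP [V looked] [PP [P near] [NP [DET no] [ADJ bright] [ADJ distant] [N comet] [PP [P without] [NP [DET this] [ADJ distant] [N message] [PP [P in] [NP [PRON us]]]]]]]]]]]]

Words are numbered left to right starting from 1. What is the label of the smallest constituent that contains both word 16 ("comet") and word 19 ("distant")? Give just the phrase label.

NP

The smallest bracket enclosing both words is [NP no bright distant comet without this distant message in us], so the label is NP.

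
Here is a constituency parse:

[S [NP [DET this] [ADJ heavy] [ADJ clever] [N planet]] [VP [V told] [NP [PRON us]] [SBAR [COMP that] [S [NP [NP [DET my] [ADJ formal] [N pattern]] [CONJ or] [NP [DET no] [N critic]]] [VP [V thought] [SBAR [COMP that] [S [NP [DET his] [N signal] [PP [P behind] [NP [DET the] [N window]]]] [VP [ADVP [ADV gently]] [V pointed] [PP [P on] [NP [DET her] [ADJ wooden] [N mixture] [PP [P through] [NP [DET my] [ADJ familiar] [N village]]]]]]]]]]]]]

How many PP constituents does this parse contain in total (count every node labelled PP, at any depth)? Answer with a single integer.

3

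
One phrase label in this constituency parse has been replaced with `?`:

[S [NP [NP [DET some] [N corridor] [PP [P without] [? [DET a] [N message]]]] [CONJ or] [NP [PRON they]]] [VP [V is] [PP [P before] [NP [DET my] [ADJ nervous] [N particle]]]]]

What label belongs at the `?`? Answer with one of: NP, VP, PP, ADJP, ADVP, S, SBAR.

NP

Looking at what the `?` directly dominates — DET 'a', N 'message' — this is a noun phrase (NP).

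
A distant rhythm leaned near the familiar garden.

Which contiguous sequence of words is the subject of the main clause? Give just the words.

a distant rhythm

"a distant rhythm" is the NP that combines with the VP headed by "leaned" to form the main clause — the subject.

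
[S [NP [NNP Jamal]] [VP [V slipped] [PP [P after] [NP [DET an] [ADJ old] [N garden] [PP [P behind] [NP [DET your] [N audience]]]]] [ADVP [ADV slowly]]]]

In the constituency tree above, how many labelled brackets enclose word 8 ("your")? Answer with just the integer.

7

Path from the root down to the word: S → VP → PP → NP → PP → NP → DET. That is 7 enclosing brackets.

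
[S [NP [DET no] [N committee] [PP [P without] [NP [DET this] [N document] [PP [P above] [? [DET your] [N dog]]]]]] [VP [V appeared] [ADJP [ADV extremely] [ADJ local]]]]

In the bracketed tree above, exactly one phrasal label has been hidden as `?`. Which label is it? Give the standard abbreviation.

NP

The `?` node immediately contains: DET 'your', N 'dog'. That is the internal structure of a noun phrase, so the label is NP.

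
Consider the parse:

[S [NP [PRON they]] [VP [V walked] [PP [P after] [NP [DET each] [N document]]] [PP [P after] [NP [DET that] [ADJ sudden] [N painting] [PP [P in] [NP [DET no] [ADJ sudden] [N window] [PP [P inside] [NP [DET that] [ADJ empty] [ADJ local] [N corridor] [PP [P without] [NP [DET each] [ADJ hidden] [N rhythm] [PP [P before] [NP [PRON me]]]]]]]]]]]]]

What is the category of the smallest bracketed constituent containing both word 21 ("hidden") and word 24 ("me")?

NP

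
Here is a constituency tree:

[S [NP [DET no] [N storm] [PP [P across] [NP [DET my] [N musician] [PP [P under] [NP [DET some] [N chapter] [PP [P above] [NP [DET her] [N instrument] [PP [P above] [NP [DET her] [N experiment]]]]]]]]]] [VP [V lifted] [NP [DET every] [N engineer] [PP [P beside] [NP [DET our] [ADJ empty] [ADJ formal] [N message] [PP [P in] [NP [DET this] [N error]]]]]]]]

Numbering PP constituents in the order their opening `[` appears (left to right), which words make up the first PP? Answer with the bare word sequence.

across my musician under some chapter above her instrument above her experiment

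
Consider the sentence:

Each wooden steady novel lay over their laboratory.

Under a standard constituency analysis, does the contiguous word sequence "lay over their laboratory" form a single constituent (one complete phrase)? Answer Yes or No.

Yes

These words form the whole verb phrase headed by "lay", so yes — one constituent.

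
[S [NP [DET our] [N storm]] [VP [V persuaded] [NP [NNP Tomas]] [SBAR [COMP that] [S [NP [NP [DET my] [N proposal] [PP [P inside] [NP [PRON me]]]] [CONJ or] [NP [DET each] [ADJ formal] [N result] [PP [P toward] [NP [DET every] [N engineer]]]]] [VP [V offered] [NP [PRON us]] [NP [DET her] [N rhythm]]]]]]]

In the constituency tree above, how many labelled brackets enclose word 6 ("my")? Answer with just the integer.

7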